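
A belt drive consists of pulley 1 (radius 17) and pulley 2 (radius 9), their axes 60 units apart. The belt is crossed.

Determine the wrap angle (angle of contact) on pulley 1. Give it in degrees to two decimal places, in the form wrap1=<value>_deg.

crossed belt: β = asin((r1+r2)/C) = asin(26/60) = 25.6793°
wrap1 = wrap2 = π + 2β = 231.3586°

wrap1=231.36_deg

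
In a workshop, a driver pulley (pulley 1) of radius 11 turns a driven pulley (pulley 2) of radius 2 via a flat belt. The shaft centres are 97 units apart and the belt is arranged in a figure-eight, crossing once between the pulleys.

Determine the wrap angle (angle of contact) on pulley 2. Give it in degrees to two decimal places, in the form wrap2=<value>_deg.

wrap2=195.40_deg

crossed belt: β = asin((r1+r2)/C) = asin(13/97) = 7.7020°
wrap1 = wrap2 = π + 2β = 195.4040°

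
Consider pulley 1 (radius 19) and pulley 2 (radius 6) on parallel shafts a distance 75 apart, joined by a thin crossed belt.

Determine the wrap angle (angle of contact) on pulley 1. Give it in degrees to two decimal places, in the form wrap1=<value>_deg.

crossed belt: β = asin((r1+r2)/C) = asin(25/75) = 19.4712°
wrap1 = wrap2 = π + 2β = 218.9424°

wrap1=218.94_deg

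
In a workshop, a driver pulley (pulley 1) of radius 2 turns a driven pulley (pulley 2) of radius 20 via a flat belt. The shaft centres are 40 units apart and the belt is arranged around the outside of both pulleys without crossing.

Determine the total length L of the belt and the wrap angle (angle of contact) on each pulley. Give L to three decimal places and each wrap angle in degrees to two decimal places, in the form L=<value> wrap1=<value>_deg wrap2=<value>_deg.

open belt: β = asin((r2−r1)/C) = asin(18/40) = 26.7437°
wrap1 = π − 2β = 126.5126°
wrap2 = π + 2β = 233.4874°
tangent length = C·cosβ = 35.7211
L = r1·wrap1 + r2·wrap2 + 2·C·cosβ = 2·2.2081 + 20·4.0751 + 2·35.7211 = 157.3609

L=157.361 wrap1=126.51_deg wrap2=233.49_deg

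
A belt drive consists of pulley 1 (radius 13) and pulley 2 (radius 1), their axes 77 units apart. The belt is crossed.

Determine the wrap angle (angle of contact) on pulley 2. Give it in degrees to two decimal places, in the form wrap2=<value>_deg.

crossed belt: β = asin((r1+r2)/C) = asin(14/77) = 10.4757°
wrap1 = wrap2 = π + 2β = 200.9514°

wrap2=200.95_deg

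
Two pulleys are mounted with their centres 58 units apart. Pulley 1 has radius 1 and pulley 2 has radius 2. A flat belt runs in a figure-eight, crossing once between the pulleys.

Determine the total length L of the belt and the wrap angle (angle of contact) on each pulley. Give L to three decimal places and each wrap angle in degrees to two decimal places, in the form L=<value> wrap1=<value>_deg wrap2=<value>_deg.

crossed belt: β = asin((r1+r2)/C) = asin(3/58) = 2.9649°
wrap1 = wrap2 = π + 2β = 185.9298°
tangent length = C·cosβ = 57.9224
L = (r1+r2)·wrap + 2·C·cosβ = 3·3.2451 + 2·57.9224 = 125.5800

L=125.580 wrap1=185.93_deg wrap2=185.93_deg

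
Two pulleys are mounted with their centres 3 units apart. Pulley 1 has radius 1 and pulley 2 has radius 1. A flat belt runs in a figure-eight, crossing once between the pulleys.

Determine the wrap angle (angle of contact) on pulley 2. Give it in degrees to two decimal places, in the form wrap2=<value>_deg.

wrap2=263.62_deg

crossed belt: β = asin((r1+r2)/C) = asin(2/3) = 41.8103°
wrap1 = wrap2 = π + 2β = 263.6206°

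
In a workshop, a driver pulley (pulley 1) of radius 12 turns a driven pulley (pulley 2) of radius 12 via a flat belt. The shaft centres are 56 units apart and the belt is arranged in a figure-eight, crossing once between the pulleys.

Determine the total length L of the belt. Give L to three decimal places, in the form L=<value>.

L=197.851

crossed belt: β = asin((r1+r2)/C) = asin(24/56) = 25.3769°
wrap1 = wrap2 = π + 2β = 230.7539°
tangent length = C·cosβ = 50.5964
L = (r1+r2)·wrap + 2·C·cosβ = 24·4.0274 + 2·50.5964 = 197.8508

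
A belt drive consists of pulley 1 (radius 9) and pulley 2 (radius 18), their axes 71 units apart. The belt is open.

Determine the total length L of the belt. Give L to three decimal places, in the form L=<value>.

open belt: β = asin((r2−r1)/C) = asin(9/71) = 7.2824°
wrap1 = π − 2β = 165.4351°
wrap2 = π + 2β = 194.5649°
tangent length = C·cosβ = 70.4273
L = r1·wrap1 + r2·wrap2 + 2·C·cosβ = 9·2.8874 + 18·3.3958 + 2·70.4273 = 227.9654

L=227.965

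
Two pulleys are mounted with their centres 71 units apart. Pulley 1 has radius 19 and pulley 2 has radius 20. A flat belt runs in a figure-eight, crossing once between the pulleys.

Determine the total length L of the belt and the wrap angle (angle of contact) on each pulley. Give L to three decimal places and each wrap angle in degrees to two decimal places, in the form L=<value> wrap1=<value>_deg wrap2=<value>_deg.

L=286.540 wrap1=246.64_deg wrap2=246.64_deg

crossed belt: β = asin((r1+r2)/C) = asin(39/71) = 33.3187°
wrap1 = wrap2 = π + 2β = 246.6374°
tangent length = C·cosβ = 59.3296
L = (r1+r2)·wrap + 2·C·cosβ = 39·4.3046 + 2·59.3296 = 286.5399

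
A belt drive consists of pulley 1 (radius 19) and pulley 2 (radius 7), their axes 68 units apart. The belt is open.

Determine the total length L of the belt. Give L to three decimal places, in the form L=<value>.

open belt: β = asin((r2−r1)/C) = asin(-12/68) = -10.1642°
wrap1 = π − 2β = 200.3285°
wrap2 = π + 2β = 159.6715°
tangent length = C·cosβ = 66.9328
L = r1·wrap1 + r2·wrap2 + 2·C·cosβ = 19·3.4964 + 7·2.7868 + 2·66.9328 = 219.8046

L=219.805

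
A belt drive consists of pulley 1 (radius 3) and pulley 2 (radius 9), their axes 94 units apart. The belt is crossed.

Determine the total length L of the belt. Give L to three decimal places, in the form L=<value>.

L=227.233

crossed belt: β = asin((r1+r2)/C) = asin(12/94) = 7.3344°
wrap1 = wrap2 = π + 2β = 194.6687°
tangent length = C·cosβ = 93.2309
L = (r1+r2)·wrap + 2·C·cosβ = 12·3.3976 + 2·93.2309 = 227.2331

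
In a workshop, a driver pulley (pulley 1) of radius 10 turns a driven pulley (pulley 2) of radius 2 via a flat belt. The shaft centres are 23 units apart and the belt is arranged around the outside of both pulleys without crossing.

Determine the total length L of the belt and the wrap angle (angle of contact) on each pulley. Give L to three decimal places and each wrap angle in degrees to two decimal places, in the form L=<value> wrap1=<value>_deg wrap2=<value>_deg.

L=86.511 wrap1=220.71_deg wrap2=139.29_deg

open belt: β = asin((r2−r1)/C) = asin(-8/23) = -20.3544°
wrap1 = π − 2β = 220.7088°
wrap2 = π + 2β = 139.2912°
tangent length = C·cosβ = 21.5639
L = r1·wrap1 + r2·wrap2 + 2·C·cosβ = 10·3.8521 + 2·2.4311 + 2·21.5639 = 86.5109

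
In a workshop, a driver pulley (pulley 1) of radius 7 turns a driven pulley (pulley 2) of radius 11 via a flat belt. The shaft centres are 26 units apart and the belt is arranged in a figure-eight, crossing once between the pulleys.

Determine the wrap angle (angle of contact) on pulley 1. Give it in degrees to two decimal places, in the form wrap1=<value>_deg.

wrap1=267.63_deg

crossed belt: β = asin((r1+r2)/C) = asin(18/26) = 43.8131°
wrap1 = wrap2 = π + 2β = 267.6261°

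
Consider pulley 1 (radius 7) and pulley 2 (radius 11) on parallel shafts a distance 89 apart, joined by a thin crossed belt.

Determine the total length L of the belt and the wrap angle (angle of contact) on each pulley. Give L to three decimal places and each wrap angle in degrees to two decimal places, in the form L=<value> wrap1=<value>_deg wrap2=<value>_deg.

L=238.202 wrap1=203.34_deg wrap2=203.34_deg

crossed belt: β = asin((r1+r2)/C) = asin(18/89) = 11.6684°
wrap1 = wrap2 = π + 2β = 203.3368°
tangent length = C·cosβ = 87.1608
L = (r1+r2)·wrap + 2·C·cosβ = 18·3.5489 + 2·87.1608 = 238.2017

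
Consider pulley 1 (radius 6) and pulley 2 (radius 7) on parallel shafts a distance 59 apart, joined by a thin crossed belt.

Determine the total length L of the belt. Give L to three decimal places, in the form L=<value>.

crossed belt: β = asin((r1+r2)/C) = asin(13/59) = 12.7289°
wrap1 = wrap2 = π + 2β = 205.4579°
tangent length = C·cosβ = 57.5500
L = (r1+r2)·wrap + 2·C·cosβ = 13·3.5859 + 2·57.5500 = 161.7169

L=161.717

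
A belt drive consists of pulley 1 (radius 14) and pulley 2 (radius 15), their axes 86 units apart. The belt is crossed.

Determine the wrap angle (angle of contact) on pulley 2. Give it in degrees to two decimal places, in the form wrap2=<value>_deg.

crossed belt: β = asin((r1+r2)/C) = asin(29/86) = 19.7069°
wrap1 = wrap2 = π + 2β = 219.4139°

wrap2=219.41_deg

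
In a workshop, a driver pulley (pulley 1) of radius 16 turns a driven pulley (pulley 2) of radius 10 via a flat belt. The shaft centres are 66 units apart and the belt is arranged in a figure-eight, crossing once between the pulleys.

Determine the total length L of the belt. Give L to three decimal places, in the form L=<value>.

L=224.063

crossed belt: β = asin((r1+r2)/C) = asin(26/66) = 23.1998°
wrap1 = wrap2 = π + 2β = 226.3997°
tangent length = C·cosβ = 60.6630
L = (r1+r2)·wrap + 2·C·cosβ = 26·3.9514 + 2·60.6630 = 224.0629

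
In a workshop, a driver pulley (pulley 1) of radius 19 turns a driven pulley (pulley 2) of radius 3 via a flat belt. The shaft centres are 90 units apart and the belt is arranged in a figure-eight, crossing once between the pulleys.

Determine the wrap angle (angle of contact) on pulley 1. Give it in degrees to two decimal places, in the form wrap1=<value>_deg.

crossed belt: β = asin((r1+r2)/C) = asin(22/90) = 14.1490°
wrap1 = wrap2 = π + 2β = 208.2980°

wrap1=208.30_deg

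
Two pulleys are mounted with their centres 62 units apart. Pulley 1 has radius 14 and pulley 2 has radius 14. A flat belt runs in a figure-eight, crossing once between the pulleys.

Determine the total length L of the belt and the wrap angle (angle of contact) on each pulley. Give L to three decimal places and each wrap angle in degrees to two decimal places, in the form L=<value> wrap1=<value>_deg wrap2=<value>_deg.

L=224.839 wrap1=233.69_deg wrap2=233.69_deg

crossed belt: β = asin((r1+r2)/C) = asin(28/62) = 26.8472°
wrap1 = wrap2 = π + 2β = 233.6944°
tangent length = C·cosβ = 55.3173
L = (r1+r2)·wrap + 2·C·cosβ = 28·4.0787 + 2·55.3173 = 224.8392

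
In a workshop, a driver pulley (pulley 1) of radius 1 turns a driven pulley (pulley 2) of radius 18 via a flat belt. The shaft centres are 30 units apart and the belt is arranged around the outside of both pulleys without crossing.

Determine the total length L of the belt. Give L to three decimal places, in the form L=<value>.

open belt: β = asin((r2−r1)/C) = asin(17/30) = 34.5181°
wrap1 = π − 2β = 110.9638°
wrap2 = π + 2β = 249.0362°
tangent length = C·cosβ = 24.7184
L = r1·wrap1 + r2·wrap2 + 2·C·cosβ = 1·1.9367 + 18·4.3465 + 2·24.7184 = 129.6105

L=129.611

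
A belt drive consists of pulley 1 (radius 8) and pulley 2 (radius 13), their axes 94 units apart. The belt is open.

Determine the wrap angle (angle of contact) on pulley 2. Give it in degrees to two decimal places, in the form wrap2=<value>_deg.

wrap2=186.10_deg

open belt: β = asin((r2−r1)/C) = asin(5/94) = 3.0491°
wrap1 = π − 2β = 173.9018°
wrap2 = π + 2β = 186.0982°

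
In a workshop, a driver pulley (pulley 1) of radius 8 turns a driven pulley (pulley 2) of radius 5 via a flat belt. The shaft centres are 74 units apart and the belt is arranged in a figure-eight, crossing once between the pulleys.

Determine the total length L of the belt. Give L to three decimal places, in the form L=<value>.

L=191.130

crossed belt: β = asin((r1+r2)/C) = asin(13/74) = 10.1180°
wrap1 = wrap2 = π + 2β = 200.2360°
tangent length = C·cosβ = 72.8492
L = (r1+r2)·wrap + 2·C·cosβ = 13·3.4948 + 2·72.8492 = 191.1304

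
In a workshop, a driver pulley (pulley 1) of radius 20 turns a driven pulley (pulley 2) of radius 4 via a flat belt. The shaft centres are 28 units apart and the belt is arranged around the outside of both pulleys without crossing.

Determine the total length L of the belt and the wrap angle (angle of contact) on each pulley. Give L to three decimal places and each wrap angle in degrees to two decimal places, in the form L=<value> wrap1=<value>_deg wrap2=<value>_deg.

open belt: β = asin((r2−r1)/C) = asin(-16/28) = -34.8499°
wrap1 = π − 2β = 249.6998°
wrap2 = π + 2β = 110.3002°
tangent length = C·cosβ = 22.9783
L = r1·wrap1 + r2·wrap2 + 2·C·cosβ = 20·4.3581 + 4·1.9251 + 2·22.9783 = 140.8186

L=140.819 wrap1=249.70_deg wrap2=110.30_deg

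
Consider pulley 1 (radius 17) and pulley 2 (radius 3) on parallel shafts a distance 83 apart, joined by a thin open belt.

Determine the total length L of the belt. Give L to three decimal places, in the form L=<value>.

open belt: β = asin((r2−r1)/C) = asin(-14/83) = -9.7108°
wrap1 = π − 2β = 199.4215°
wrap2 = π + 2β = 160.5785°
tangent length = C·cosβ = 81.8108
L = r1·wrap1 + r2·wrap2 + 2·C·cosβ = 17·3.4806 + 3·2.8026 + 2·81.8108 = 231.1989

L=231.199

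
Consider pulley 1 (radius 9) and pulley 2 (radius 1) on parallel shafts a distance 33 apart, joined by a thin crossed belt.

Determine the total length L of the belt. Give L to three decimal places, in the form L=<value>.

crossed belt: β = asin((r1+r2)/C) = asin(10/33) = 17.6397°
wrap1 = wrap2 = π + 2β = 215.2794°
tangent length = C·cosβ = 31.4484
L = (r1+r2)·wrap + 2·C·cosβ = 10·3.7573 + 2·31.4484 = 100.4701

L=100.470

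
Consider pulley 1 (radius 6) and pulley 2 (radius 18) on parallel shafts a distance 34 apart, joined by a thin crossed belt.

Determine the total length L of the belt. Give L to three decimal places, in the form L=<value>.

L=161.181

crossed belt: β = asin((r1+r2)/C) = asin(24/34) = 44.9009°
wrap1 = wrap2 = π + 2β = 269.8017°
tangent length = C·cosβ = 24.0832
L = (r1+r2)·wrap + 2·C·cosβ = 24·4.7089 + 2·24.0832 = 161.1807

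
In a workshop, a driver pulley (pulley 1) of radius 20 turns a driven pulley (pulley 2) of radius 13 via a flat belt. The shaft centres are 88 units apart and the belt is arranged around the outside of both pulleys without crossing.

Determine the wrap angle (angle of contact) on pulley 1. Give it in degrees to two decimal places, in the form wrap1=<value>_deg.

wrap1=189.12_deg

open belt: β = asin((r2−r1)/C) = asin(-7/88) = -4.5624°
wrap1 = π − 2β = 189.1249°
wrap2 = π + 2β = 170.8751°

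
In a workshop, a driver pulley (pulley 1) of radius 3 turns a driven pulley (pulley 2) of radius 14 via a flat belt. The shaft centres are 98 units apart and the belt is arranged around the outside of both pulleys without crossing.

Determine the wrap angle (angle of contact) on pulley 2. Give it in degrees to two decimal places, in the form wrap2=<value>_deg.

open belt: β = asin((r2−r1)/C) = asin(11/98) = 6.4447°
wrap1 = π − 2β = 167.1105°
wrap2 = π + 2β = 192.8895°

wrap2=192.89_deg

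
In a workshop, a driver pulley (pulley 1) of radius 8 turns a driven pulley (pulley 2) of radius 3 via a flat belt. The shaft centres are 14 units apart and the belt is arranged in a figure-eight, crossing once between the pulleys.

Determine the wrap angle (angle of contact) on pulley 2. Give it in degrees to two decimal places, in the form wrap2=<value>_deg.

wrap2=283.57_deg

crossed belt: β = asin((r1+r2)/C) = asin(11/14) = 51.7868°
wrap1 = wrap2 = π + 2β = 283.5736°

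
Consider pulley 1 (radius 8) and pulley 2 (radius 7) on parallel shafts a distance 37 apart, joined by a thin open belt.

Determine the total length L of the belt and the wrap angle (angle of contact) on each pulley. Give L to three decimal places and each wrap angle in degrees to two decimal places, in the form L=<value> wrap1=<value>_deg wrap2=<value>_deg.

open belt: β = asin((r2−r1)/C) = asin(-1/37) = -1.5487°
wrap1 = π − 2β = 183.0974°
wrap2 = π + 2β = 176.9026°
tangent length = C·cosβ = 36.9865
L = r1·wrap1 + r2·wrap2 + 2·C·cosβ = 8·3.1957 + 7·3.0875 + 2·36.9865 = 121.1509

L=121.151 wrap1=183.10_deg wrap2=176.90_deg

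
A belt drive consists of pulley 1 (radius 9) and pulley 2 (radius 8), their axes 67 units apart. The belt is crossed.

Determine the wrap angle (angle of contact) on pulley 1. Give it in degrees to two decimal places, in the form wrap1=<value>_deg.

crossed belt: β = asin((r1+r2)/C) = asin(17/67) = 14.6984°
wrap1 = wrap2 = π + 2β = 209.3968°

wrap1=209.40_deg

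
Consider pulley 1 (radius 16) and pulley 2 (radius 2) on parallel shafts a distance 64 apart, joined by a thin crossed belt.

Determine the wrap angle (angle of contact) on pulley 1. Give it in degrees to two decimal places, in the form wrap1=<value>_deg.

crossed belt: β = asin((r1+r2)/C) = asin(18/64) = 16.3348°
wrap1 = wrap2 = π + 2β = 212.6696°

wrap1=212.67_deg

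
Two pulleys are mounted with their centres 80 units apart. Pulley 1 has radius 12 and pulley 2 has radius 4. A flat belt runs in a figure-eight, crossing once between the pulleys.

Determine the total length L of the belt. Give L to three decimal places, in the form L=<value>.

L=213.476

crossed belt: β = asin((r1+r2)/C) = asin(16/80) = 11.5370°
wrap1 = wrap2 = π + 2β = 203.0739°
tangent length = C·cosβ = 78.3837
L = (r1+r2)·wrap + 2·C·cosβ = 16·3.5443 + 2·78.3837 = 213.4763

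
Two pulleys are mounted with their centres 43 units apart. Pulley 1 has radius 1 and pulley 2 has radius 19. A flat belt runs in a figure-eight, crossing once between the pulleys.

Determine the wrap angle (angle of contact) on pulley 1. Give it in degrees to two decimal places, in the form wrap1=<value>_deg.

wrap1=235.44_deg

crossed belt: β = asin((r1+r2)/C) = asin(20/43) = 27.7177°
wrap1 = wrap2 = π + 2β = 235.4355°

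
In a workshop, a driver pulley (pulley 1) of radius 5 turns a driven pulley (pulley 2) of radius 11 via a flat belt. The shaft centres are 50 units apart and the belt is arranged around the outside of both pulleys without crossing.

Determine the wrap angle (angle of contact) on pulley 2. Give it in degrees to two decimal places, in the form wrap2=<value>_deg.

open belt: β = asin((r2−r1)/C) = asin(6/50) = 6.8921°
wrap1 = π − 2β = 166.2158°
wrap2 = π + 2β = 193.7842°

wrap2=193.78_deg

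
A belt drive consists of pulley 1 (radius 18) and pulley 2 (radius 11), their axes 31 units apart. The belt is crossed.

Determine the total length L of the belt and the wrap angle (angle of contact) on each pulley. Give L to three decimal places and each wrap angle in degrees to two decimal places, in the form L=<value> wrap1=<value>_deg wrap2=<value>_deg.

crossed belt: β = asin((r1+r2)/C) = asin(29/31) = 69.3065°
wrap1 = wrap2 = π + 2β = 318.6129°
tangent length = C·cosβ = 10.9545
L = (r1+r2)·wrap + 2·C·cosβ = 29·5.5608 + 2·10.9545 = 183.1734

L=183.173 wrap1=318.61_deg wrap2=318.61_deg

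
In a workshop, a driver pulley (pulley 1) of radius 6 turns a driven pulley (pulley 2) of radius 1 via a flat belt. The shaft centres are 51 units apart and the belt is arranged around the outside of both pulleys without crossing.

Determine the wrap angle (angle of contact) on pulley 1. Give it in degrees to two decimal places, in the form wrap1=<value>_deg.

wrap1=191.25_deg

open belt: β = asin((r2−r1)/C) = asin(-5/51) = -5.6263°
wrap1 = π − 2β = 191.2525°
wrap2 = π + 2β = 168.7475°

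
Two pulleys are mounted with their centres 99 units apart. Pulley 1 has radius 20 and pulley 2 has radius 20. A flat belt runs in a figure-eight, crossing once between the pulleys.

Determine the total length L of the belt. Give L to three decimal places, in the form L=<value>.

crossed belt: β = asin((r1+r2)/C) = asin(40/99) = 23.8310°
wrap1 = wrap2 = π + 2β = 227.6620°
tangent length = C·cosβ = 90.5594
L = (r1+r2)·wrap + 2·C·cosβ = 40·3.9735 + 2·90.5594 = 340.0568

L=340.057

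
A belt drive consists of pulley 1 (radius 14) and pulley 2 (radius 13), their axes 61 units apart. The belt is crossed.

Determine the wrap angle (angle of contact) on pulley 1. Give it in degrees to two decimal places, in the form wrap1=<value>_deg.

crossed belt: β = asin((r1+r2)/C) = asin(27/61) = 26.2714°
wrap1 = wrap2 = π + 2β = 232.5427°

wrap1=232.54_deg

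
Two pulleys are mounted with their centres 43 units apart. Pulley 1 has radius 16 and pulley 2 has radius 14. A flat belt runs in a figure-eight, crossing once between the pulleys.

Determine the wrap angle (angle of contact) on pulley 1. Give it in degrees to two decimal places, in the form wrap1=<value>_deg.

wrap1=268.48_deg

crossed belt: β = asin((r1+r2)/C) = asin(30/43) = 44.2407°
wrap1 = wrap2 = π + 2β = 268.4814°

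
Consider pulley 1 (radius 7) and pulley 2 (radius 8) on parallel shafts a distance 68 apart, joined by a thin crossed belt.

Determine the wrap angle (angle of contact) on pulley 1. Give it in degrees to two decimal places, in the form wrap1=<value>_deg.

crossed belt: β = asin((r1+r2)/C) = asin(15/68) = 12.7436°
wrap1 = wrap2 = π + 2β = 205.4872°

wrap1=205.49_deg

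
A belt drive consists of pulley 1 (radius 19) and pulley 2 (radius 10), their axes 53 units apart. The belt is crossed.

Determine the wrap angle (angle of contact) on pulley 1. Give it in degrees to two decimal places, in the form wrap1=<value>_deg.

wrap1=246.35_deg

crossed belt: β = asin((r1+r2)/C) = asin(29/53) = 33.1731°
wrap1 = wrap2 = π + 2β = 246.3461°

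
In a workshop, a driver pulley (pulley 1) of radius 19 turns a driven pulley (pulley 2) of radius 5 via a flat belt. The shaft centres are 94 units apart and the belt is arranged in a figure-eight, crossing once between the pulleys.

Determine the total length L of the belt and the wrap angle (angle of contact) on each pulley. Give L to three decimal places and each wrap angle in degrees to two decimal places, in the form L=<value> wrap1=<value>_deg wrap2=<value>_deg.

L=269.560 wrap1=209.58_deg wrap2=209.58_deg

crossed belt: β = asin((r1+r2)/C) = asin(24/94) = 14.7925°
wrap1 = wrap2 = π + 2β = 209.5850°
tangent length = C·cosβ = 90.8845
L = (r1+r2)·wrap + 2·C·cosβ = 24·3.6579 + 2·90.8845 = 269.5598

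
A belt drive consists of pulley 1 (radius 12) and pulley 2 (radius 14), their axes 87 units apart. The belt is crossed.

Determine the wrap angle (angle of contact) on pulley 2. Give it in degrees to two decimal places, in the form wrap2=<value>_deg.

crossed belt: β = asin((r1+r2)/C) = asin(26/87) = 17.3886°
wrap1 = wrap2 = π + 2β = 214.7772°

wrap2=214.78_deg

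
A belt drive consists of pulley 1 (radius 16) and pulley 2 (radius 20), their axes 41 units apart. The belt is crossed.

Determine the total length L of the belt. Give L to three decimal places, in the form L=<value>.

L=229.508

crossed belt: β = asin((r1+r2)/C) = asin(36/41) = 61.4079°
wrap1 = wrap2 = π + 2β = 302.8158°
tangent length = C·cosβ = 19.6214
L = (r1+r2)·wrap + 2·C·cosβ = 36·5.2851 + 2·19.6214 = 229.5076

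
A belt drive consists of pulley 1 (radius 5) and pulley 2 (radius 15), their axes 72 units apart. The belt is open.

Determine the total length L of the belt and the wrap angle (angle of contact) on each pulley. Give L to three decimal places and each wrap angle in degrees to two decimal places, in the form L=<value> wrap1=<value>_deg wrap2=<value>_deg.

L=208.223 wrap1=164.03_deg wrap2=195.97_deg

open belt: β = asin((r2−r1)/C) = asin(10/72) = 7.9836°
wrap1 = π − 2β = 164.0329°
wrap2 = π + 2β = 195.9671°
tangent length = C·cosβ = 71.3022
L = r1·wrap1 + r2·wrap2 + 2·C·cosβ = 5·2.8629 + 15·3.4203 + 2·71.3022 = 208.2230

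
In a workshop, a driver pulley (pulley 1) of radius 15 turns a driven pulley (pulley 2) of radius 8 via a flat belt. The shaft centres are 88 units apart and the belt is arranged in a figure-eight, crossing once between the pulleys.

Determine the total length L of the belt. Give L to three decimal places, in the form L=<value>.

crossed belt: β = asin((r1+r2)/C) = asin(23/88) = 15.1510°
wrap1 = wrap2 = π + 2β = 210.3020°
tangent length = C·cosβ = 84.9412
L = (r1+r2)·wrap + 2·C·cosβ = 23·3.6705 + 2·84.9412 = 254.3029

L=254.303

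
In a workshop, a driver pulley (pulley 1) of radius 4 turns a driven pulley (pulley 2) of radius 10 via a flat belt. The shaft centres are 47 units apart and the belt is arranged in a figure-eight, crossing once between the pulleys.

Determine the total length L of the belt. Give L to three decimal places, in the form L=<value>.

crossed belt: β = asin((r1+r2)/C) = asin(14/47) = 17.3299°
wrap1 = wrap2 = π + 2β = 214.6597°
tangent length = C·cosβ = 44.8665
L = (r1+r2)·wrap + 2·C·cosβ = 14·3.7465 + 2·44.8665 = 142.1842

L=142.184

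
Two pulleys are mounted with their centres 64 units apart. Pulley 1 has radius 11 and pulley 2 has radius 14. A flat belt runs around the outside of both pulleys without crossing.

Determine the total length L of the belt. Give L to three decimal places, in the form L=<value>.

open belt: β = asin((r2−r1)/C) = asin(3/64) = 2.6867°
wrap1 = π − 2β = 174.6266°
wrap2 = π + 2β = 185.3734°
tangent length = C·cosβ = 63.9296
L = r1·wrap1 + r2·wrap2 + 2·C·cosβ = 11·3.0478 + 14·3.2354 + 2·63.9296 = 206.6805

L=206.680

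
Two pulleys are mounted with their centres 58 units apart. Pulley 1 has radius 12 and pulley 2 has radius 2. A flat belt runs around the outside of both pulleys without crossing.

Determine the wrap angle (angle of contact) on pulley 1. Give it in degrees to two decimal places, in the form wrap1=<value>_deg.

wrap1=199.86_deg

open belt: β = asin((r2−r1)/C) = asin(-10/58) = -9.9282°
wrap1 = π − 2β = 199.8564°
wrap2 = π + 2β = 160.1436°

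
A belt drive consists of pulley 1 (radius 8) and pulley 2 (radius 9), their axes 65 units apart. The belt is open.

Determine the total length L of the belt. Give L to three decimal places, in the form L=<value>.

open belt: β = asin((r2−r1)/C) = asin(1/65) = 0.8815°
wrap1 = π − 2β = 178.2370°
wrap2 = π + 2β = 181.7630°
tangent length = C·cosβ = 64.9923
L = r1·wrap1 + r2·wrap2 + 2·C·cosβ = 8·3.1108 + 9·3.1724 + 2·64.9923 = 183.4225

L=183.422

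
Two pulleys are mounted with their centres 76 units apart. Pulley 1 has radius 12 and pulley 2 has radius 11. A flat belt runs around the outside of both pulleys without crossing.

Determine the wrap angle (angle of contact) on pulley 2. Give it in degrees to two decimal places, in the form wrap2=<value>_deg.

open belt: β = asin((r2−r1)/C) = asin(-1/76) = -0.7539°
wrap1 = π − 2β = 181.5078°
wrap2 = π + 2β = 178.4922°

wrap2=178.49_deg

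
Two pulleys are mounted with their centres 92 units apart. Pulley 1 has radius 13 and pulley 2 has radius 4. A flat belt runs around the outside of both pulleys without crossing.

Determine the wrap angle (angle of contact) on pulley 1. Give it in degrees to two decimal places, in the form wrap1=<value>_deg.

wrap1=191.23_deg

open belt: β = asin((r2−r1)/C) = asin(-9/92) = -5.6140°
wrap1 = π − 2β = 191.2280°
wrap2 = π + 2β = 168.7720°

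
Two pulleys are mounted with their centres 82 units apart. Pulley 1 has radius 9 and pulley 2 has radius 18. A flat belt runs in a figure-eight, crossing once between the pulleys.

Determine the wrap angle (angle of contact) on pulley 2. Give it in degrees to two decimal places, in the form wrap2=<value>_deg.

crossed belt: β = asin((r1+r2)/C) = asin(27/82) = 19.2244°
wrap1 = wrap2 = π + 2β = 218.4487°

wrap2=218.45_deg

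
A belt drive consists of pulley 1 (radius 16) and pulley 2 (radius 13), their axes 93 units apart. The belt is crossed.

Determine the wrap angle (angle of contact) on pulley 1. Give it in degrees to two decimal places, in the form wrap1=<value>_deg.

crossed belt: β = asin((r1+r2)/C) = asin(29/93) = 18.1694°
wrap1 = wrap2 = π + 2β = 216.3389°

wrap1=216.34_deg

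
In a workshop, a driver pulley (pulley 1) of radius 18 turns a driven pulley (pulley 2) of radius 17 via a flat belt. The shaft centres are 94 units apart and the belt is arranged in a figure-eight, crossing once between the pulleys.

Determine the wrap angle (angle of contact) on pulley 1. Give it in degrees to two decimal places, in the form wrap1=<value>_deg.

wrap1=223.72_deg

crossed belt: β = asin((r1+r2)/C) = asin(35/94) = 21.8600°
wrap1 = wrap2 = π + 2β = 223.7201°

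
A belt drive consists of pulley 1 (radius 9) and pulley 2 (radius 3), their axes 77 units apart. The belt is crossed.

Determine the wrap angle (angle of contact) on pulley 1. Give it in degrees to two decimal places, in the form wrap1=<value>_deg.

crossed belt: β = asin((r1+r2)/C) = asin(12/77) = 8.9658°
wrap1 = wrap2 = π + 2β = 197.9315°

wrap1=197.93_deg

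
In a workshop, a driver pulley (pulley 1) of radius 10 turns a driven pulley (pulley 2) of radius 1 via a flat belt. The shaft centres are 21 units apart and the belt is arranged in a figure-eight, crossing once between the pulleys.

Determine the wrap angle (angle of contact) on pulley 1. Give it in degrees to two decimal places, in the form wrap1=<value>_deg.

crossed belt: β = asin((r1+r2)/C) = asin(11/21) = 31.5881°
wrap1 = wrap2 = π + 2β = 243.1763°

wrap1=243.18_deg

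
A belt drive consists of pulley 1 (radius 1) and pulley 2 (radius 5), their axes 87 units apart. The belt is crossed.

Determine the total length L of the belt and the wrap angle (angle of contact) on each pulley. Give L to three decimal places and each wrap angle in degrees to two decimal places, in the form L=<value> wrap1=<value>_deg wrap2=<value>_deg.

crossed belt: β = asin((r1+r2)/C) = asin(6/87) = 3.9546°
wrap1 = wrap2 = π + 2β = 187.9091°
tangent length = C·cosβ = 86.7929
L = (r1+r2)·wrap + 2·C·cosβ = 6·3.2796 + 2·86.7929 = 193.2635

L=193.264 wrap1=187.91_deg wrap2=187.91_deg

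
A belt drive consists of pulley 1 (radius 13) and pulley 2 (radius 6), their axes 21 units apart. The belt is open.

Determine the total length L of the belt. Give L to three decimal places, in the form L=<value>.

open belt: β = asin((r2−r1)/C) = asin(-7/21) = -19.4712°
wrap1 = π − 2β = 218.9424°
wrap2 = π + 2β = 141.0576°
tangent length = C·cosβ = 19.7990
L = r1·wrap1 + r2·wrap2 + 2·C·cosβ = 13·3.8213 + 6·2.4619 + 2·19.7990 = 104.0460

L=104.046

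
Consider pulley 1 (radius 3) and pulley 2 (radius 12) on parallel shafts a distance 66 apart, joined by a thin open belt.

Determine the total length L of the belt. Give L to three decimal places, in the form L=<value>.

open belt: β = asin((r2−r1)/C) = asin(9/66) = 7.8375°
wrap1 = π − 2β = 164.3250°
wrap2 = π + 2β = 195.6750°
tangent length = C·cosβ = 65.3835
L = r1·wrap1 + r2·wrap2 + 2·C·cosβ = 3·2.8680 + 12·3.4152 + 2·65.3835 = 180.3531

L=180.353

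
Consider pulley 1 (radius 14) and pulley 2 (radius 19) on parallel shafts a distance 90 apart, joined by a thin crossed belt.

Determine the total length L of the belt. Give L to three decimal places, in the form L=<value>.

L=295.914

crossed belt: β = asin((r1+r2)/C) = asin(33/90) = 21.5102°
wrap1 = wrap2 = π + 2β = 223.0204°
tangent length = C·cosβ = 83.7317
L = (r1+r2)·wrap + 2·C·cosβ = 33·3.8924 + 2·83.7317 = 295.9139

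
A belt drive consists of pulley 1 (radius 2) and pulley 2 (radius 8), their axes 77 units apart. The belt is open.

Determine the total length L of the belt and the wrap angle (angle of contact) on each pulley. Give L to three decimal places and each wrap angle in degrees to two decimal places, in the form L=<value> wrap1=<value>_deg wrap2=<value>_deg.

open belt: β = asin((r2−r1)/C) = asin(6/77) = 4.4691°
wrap1 = π − 2β = 171.0617°
wrap2 = π + 2β = 188.9383°
tangent length = C·cosβ = 76.7659
L = r1·wrap1 + r2·wrap2 + 2·C·cosβ = 2·2.9856 + 8·3.2976 + 2·76.7659 = 185.8837

L=185.884 wrap1=171.06_deg wrap2=188.94_deg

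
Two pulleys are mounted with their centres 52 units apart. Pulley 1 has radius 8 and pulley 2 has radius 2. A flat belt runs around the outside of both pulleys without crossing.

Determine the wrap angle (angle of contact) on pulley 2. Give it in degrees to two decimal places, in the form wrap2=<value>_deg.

open belt: β = asin((r2−r1)/C) = asin(-6/52) = -6.6258°
wrap1 = π − 2β = 193.2516°
wrap2 = π + 2β = 166.7484°

wrap2=166.75_deg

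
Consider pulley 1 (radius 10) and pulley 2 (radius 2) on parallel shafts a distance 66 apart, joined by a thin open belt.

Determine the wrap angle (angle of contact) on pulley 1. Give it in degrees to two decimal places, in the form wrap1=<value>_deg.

wrap1=193.92_deg

open belt: β = asin((r2−r1)/C) = asin(-8/66) = -6.9621°
wrap1 = π − 2β = 193.9241°
wrap2 = π + 2β = 166.0759°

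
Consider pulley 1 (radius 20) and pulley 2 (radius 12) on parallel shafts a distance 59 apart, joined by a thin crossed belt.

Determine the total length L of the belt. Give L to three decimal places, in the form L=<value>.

L=236.356

crossed belt: β = asin((r1+r2)/C) = asin(32/59) = 32.8453°
wrap1 = wrap2 = π + 2β = 245.6906°
tangent length = C·cosβ = 49.5681
L = (r1+r2)·wrap + 2·C·cosβ = 32·4.2881 + 2·49.5681 = 236.3558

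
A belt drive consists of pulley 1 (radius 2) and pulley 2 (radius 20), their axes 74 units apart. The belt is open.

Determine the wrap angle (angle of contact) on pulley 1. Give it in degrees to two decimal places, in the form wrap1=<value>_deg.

open belt: β = asin((r2−r1)/C) = asin(18/74) = 14.0780°
wrap1 = π − 2β = 151.8439°
wrap2 = π + 2β = 208.1561°

wrap1=151.84_deg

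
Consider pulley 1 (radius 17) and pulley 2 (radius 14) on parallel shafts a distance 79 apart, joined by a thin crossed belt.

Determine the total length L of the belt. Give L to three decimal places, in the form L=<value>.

L=267.718

crossed belt: β = asin((r1+r2)/C) = asin(31/79) = 23.1042°
wrap1 = wrap2 = π + 2β = 226.2085°
tangent length = C·cosβ = 72.6636
L = (r1+r2)·wrap + 2·C·cosβ = 31·3.9481 + 2·72.6636 = 267.7178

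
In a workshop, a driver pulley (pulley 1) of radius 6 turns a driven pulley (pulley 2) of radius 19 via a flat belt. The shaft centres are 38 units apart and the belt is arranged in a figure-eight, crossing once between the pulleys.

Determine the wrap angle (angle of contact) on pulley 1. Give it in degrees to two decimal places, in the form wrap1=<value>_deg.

crossed belt: β = asin((r1+r2)/C) = asin(25/38) = 41.1395°
wrap1 = wrap2 = π + 2β = 262.2790°

wrap1=262.28_deg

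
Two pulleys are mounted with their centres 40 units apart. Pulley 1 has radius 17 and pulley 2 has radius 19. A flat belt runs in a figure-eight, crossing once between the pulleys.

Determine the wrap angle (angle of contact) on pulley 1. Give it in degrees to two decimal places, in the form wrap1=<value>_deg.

wrap1=308.32_deg

crossed belt: β = asin((r1+r2)/C) = asin(36/40) = 64.1581°
wrap1 = wrap2 = π + 2β = 308.3161°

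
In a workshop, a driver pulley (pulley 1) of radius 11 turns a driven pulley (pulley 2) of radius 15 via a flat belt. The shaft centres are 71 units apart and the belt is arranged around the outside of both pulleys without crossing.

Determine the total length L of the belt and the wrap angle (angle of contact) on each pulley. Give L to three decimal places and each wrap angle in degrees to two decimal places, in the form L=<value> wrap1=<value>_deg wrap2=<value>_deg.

open belt: β = asin((r2−r1)/C) = asin(4/71) = 3.2296°
wrap1 = π − 2β = 173.5407°
wrap2 = π + 2β = 186.4593°
tangent length = C·cosβ = 70.8872
L = r1·wrap1 + r2·wrap2 + 2·C·cosβ = 11·3.0289 + 15·3.2543 + 2·70.8872 = 223.9068

L=223.907 wrap1=173.54_deg wrap2=186.46_deg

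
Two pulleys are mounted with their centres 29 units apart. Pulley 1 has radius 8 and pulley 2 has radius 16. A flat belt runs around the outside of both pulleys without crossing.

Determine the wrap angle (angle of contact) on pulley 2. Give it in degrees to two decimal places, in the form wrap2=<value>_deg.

open belt: β = asin((r2−r1)/C) = asin(8/29) = 16.0134°
wrap1 = π − 2β = 147.9732°
wrap2 = π + 2β = 212.0268°

wrap2=212.03_deg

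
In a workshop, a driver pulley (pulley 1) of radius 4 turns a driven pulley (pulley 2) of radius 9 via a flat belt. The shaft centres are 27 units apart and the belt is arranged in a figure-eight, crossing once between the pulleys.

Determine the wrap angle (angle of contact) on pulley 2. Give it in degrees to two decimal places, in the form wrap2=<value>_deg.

crossed belt: β = asin((r1+r2)/C) = asin(13/27) = 28.7822°
wrap1 = wrap2 = π + 2β = 237.5644°

wrap2=237.56_deg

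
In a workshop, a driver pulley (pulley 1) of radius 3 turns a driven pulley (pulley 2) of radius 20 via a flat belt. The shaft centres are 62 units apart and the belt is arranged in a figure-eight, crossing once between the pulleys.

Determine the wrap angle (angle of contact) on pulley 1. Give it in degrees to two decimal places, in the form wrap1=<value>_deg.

crossed belt: β = asin((r1+r2)/C) = asin(23/62) = 21.7753°
wrap1 = wrap2 = π + 2β = 223.5506°

wrap1=223.55_deg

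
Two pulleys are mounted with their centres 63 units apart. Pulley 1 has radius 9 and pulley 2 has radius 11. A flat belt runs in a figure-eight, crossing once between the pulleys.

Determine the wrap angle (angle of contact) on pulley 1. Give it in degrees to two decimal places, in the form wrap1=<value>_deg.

crossed belt: β = asin((r1+r2)/C) = asin(20/63) = 18.5094°
wrap1 = wrap2 = π + 2β = 217.0188°

wrap1=217.02_deg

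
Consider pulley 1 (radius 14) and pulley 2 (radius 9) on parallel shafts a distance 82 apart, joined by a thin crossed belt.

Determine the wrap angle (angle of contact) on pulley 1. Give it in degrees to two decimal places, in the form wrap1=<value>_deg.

crossed belt: β = asin((r1+r2)/C) = asin(23/82) = 16.2893°
wrap1 = wrap2 = π + 2β = 212.5786°

wrap1=212.58_deg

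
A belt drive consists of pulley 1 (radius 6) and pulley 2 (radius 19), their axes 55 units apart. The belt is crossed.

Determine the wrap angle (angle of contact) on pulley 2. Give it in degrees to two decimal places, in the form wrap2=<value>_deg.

crossed belt: β = asin((r1+r2)/C) = asin(25/55) = 27.0357°
wrap1 = wrap2 = π + 2β = 234.0714°

wrap2=234.07_deg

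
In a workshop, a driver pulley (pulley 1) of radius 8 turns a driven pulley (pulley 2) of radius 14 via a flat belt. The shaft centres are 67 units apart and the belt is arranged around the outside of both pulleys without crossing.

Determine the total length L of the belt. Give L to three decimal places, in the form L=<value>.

L=203.653

open belt: β = asin((r2−r1)/C) = asin(6/67) = 5.1378°
wrap1 = π − 2β = 169.7243°
wrap2 = π + 2β = 190.2757°
tangent length = C·cosβ = 66.7308
L = r1·wrap1 + r2·wrap2 + 2·C·cosβ = 8·2.9622 + 14·3.3209 + 2·66.7308 = 203.6527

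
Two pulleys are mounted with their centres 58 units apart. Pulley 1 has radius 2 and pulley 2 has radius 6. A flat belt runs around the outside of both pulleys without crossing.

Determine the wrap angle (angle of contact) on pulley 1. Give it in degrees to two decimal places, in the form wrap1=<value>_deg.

open belt: β = asin((r2−r1)/C) = asin(4/58) = 3.9546°
wrap1 = π − 2β = 172.0909°
wrap2 = π + 2β = 187.9091°

wrap1=172.09_deg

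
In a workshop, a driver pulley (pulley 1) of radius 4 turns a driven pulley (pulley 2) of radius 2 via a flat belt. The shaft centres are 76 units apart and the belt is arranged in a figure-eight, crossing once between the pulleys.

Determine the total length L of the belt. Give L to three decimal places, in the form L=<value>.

L=171.323

crossed belt: β = asin((r1+r2)/C) = asin(6/76) = 4.5281°
wrap1 = wrap2 = π + 2β = 189.0561°
tangent length = C·cosβ = 75.7628
L = (r1+r2)·wrap + 2·C·cosβ = 6·3.2997 + 2·75.7628 = 171.3235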